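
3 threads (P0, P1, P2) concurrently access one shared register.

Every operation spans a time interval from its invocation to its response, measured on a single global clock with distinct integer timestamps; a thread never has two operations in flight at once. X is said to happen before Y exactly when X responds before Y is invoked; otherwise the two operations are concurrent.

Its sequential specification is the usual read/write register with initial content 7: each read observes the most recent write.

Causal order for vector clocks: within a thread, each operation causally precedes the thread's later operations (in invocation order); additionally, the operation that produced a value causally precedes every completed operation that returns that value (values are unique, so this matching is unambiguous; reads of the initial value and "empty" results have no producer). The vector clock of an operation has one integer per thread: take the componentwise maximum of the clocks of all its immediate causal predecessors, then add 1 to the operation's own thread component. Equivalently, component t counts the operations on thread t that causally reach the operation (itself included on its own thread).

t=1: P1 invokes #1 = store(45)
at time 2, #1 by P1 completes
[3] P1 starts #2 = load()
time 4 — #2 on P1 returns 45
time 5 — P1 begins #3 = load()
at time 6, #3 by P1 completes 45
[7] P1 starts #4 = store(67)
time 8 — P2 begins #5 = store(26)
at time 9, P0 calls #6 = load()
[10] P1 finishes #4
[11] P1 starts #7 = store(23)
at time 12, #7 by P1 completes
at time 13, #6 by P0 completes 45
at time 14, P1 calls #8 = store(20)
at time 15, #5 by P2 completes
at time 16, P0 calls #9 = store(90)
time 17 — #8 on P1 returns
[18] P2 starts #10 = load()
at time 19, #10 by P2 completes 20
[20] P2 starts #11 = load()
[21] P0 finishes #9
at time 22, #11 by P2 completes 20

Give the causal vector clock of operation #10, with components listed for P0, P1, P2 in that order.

invoked at 8, #5 has no predecessors; its own P2 bump gives (0, 0, 1)
invoked at 1, #1 has no predecessors; its own P1 bump gives (0, 1, 0)
#2, invoked 3, takes VC(#1)=(0, 1, 0) under max, adds 1 for P1 → (0, 2, 0)
#6, invoked 9, takes VC(#1)=(0, 1, 0) under max, adds 1 for P0 → (1, 1, 0)
#3, invoked 5, takes VC(#1)=(0, 1, 0), VC(#2)=(0, 2, 0) under max, adds 1 for P1 → (0, 3, 0)
#9, invoked 16, takes VC(#6)=(1, 1, 0) under max, adds 1 for P0 → (2, 1, 0)
#4, invoked 7, takes VC(#3)=(0, 3, 0) under max, adds 1 for P1 → (0, 4, 0)
#7, invoked 11, takes VC(#4)=(0, 4, 0) under max, adds 1 for P1 → (0, 5, 0)
#8, invoked 14, takes VC(#7)=(0, 5, 0) under max, adds 1 for P1 → (0, 6, 0)
#10, invoked 18, takes VC(#5)=(0, 0, 1), VC(#8)=(0, 6, 0) under max, adds 1 for P2 → (0, 6, 2)
#11, invoked 20, takes VC(#8)=(0, 6, 0), VC(#10)=(0, 6, 2) under max, adds 1 for P2 → (0, 6, 3)
target: VC(#10) = (0, 6, 2)

(0, 6, 2)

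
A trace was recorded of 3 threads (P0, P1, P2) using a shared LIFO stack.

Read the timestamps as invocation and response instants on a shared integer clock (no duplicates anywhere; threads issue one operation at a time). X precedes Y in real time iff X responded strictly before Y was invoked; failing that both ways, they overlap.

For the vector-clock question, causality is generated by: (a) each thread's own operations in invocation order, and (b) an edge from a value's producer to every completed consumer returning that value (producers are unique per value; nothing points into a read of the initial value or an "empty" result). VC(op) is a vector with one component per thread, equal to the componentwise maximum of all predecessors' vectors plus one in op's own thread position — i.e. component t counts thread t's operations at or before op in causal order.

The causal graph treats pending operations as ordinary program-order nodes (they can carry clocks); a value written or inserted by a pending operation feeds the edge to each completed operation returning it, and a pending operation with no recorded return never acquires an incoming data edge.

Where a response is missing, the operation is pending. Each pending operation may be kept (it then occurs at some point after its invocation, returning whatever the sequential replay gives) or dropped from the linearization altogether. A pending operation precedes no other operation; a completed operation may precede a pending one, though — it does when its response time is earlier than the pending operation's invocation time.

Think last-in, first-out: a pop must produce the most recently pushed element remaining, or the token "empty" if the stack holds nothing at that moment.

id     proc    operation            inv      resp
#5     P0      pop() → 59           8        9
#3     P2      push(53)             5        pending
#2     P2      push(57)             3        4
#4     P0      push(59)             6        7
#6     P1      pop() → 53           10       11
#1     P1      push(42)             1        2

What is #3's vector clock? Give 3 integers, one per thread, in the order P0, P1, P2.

invoked at 3, #2 has no predecessors; its own P2 bump gives (0, 0, 1)
invoked at 1, #1 has no predecessors; its own P1 bump gives (0, 1, 0)
invoked at 6, #4 has no predecessors; its own P0 bump gives (1, 0, 0)
from VC(#2)=(0, 0, 1), #3 (invoked 5) maxes components and bumps P2 → (0, 0, 2)
from VC(#4)=(1, 0, 0), #5 (invoked 8) maxes components and bumps P0 → (2, 0, 0)
from VC(#1)=(0, 1, 0), VC(#3)=(0, 0, 2), #6 (invoked 10) maxes components and bumps P1 → (0, 2, 2)
target: VC(#3) = (0, 0, 2)

(0, 0, 2)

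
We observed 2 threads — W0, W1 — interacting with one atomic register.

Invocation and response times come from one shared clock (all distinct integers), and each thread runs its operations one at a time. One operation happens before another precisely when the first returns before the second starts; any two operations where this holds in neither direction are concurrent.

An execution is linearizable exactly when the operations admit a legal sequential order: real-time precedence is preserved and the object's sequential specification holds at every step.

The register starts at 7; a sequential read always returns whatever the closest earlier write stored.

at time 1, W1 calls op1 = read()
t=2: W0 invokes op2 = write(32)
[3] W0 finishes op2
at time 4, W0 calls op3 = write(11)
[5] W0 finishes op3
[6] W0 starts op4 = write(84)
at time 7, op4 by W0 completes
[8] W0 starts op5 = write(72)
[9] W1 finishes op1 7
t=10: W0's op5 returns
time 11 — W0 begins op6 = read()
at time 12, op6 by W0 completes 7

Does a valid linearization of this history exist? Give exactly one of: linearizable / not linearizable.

already the first 12 events (up to op6's response at time 12) admit no linearization; the first 11 still do
the 6 completed operations admit 5 real-time orders; each fails the atomic register replay
e.g. op1, op2, op3, op4, op5, op6: illegal at step 6, since op6 read() → 7 cannot apply there
e.g. op2, op1, op3, op4, op5, op6: illegal at step 2, since op1 read() → 7 cannot apply there

not linearizable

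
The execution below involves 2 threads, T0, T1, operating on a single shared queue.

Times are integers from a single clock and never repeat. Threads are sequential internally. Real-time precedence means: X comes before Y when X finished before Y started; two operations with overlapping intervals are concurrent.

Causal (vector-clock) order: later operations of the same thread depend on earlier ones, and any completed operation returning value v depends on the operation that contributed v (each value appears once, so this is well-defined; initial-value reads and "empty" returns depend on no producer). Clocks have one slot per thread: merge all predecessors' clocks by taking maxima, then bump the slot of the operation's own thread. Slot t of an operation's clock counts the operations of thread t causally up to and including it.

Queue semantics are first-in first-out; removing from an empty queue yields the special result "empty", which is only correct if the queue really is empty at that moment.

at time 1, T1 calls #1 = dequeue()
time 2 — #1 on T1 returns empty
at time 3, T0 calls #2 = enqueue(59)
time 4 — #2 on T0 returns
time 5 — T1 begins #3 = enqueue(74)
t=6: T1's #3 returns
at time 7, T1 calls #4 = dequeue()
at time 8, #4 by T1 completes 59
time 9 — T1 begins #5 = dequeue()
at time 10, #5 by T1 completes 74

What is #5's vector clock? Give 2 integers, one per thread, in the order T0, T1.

VC(#1, invoked at 1): no causal predecessors; +1 on T1 → (0, 1)
VC(#2, invoked at 3): no causal predecessors; +1 on T0 → (1, 0)
invoked at 5, #3 merges VC(#1)=(0, 1) and bumps T1's slot → (0, 2)
invoked at 7, #4 merges VC(#2)=(1, 0), VC(#3)=(0, 2) and bumps T1's slot → (1, 3)
invoked at 9, #5 merges VC(#3)=(0, 2), VC(#4)=(1, 3) and bumps T1's slot → (1, 4)
target: VC(#5) = (1, 4)

(1, 4)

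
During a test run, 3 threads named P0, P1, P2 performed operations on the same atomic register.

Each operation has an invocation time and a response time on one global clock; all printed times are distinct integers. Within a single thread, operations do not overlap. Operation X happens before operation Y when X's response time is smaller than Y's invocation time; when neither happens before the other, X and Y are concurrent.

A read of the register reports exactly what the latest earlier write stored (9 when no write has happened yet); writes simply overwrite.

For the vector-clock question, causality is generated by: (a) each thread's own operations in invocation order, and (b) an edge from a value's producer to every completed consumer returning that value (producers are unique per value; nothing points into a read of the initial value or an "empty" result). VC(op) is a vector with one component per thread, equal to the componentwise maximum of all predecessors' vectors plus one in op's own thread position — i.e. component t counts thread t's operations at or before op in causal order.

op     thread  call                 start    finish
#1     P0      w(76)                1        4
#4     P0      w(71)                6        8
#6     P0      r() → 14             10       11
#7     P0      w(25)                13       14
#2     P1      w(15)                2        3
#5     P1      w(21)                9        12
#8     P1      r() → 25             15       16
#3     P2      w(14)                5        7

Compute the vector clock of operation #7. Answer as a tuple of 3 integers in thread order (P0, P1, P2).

(4, 0, 1)

no predecessors for #3 (invoked 5): P2 increments from zero → (0, 0, 1)
no predecessors for #2 (invoked 2): P1 increments from zero → (0, 1, 0)
no predecessors for #1 (invoked 1): P0 increments from zero → (1, 0, 0)
from VC(#2)=(0, 1, 0), #5 (invoked 9) maxes components and bumps P1 → (0, 2, 0)
from VC(#1)=(1, 0, 0), #4 (invoked 6) maxes components and bumps P0 → (2, 0, 0)
from VC(#3)=(0, 0, 1), VC(#4)=(2, 0, 0), #6 (invoked 10) maxes components and bumps P0 → (3, 0, 1)
from VC(#6)=(3, 0, 1), #7 (invoked 13) maxes components and bumps P0 → (4, 0, 1)
from VC(#5)=(0, 2, 0), VC(#7)=(4, 0, 1), #8 (invoked 15) maxes components and bumps P1 → (4, 3, 1)
target: VC(#7) = (4, 0, 1)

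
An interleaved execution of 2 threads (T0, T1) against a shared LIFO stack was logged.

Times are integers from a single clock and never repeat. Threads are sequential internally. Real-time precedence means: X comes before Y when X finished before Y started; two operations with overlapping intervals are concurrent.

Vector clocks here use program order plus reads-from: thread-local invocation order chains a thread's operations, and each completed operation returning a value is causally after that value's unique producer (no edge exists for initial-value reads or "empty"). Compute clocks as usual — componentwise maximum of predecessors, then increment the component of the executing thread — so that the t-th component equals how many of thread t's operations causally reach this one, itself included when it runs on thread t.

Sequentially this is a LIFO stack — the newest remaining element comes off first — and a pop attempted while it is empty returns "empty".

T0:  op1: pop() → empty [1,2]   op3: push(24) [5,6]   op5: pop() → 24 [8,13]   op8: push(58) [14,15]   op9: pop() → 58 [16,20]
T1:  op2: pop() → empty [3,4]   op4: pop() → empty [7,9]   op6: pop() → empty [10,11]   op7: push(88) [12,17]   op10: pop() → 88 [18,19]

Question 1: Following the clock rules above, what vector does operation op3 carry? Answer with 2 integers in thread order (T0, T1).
(2, 0)

VC(op2, invoked at 3): no causal predecessors; +1 on T1 → (0, 1)
VC(op1, invoked at 1): no causal predecessors; +1 on T0 → (1, 0)
from VC(op2)=(0, 1), op4 (invoked 7) maxes components and bumps T1 → (0, 2)
from VC(op1)=(1, 0), op3 (invoked 5) maxes components and bumps T0 → (2, 0)
from VC(op4)=(0, 2), op6 (invoked 10) maxes components and bumps T1 → (0, 3)
from VC(op3)=(2, 0), op5 (invoked 8) maxes components and bumps T0 → (3, 0)
from VC(op6)=(0, 3), op7 (invoked 12) maxes components and bumps T1 → (0, 4)
from VC(op5)=(3, 0), op8 (invoked 14) maxes components and bumps T0 → (4, 0)
from VC(op7)=(0, 4), op10 (invoked 18) maxes components and bumps T1 → (0, 5)
from VC(op8)=(4, 0), op9 (invoked 16) maxes components and bumps T0 → (5, 0)
target: VC(op3) = (2, 0)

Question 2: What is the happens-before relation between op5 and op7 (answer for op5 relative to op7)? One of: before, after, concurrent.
concurrent

op5 spans [8,13], op7 spans [12,17]
the intervals overlap in both directions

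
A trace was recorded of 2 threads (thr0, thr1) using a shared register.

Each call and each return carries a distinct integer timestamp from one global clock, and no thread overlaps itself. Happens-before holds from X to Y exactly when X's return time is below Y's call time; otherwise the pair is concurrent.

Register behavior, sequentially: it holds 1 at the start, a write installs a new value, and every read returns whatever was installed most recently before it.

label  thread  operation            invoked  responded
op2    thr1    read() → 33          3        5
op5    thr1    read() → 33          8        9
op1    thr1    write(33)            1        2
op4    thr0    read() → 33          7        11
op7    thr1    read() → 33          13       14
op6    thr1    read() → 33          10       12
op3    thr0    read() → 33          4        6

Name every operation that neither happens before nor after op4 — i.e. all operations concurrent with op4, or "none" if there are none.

op5, op6

concurrent with op4 ([7,11]): every op whose interval crosses 7..11
op1 [1,2]: before
op2 [3,5]: before
op3 [4,6]: before
op5 [8,9]: concurrent
op6 [10,12]: concurrent
op7 [13,14]: after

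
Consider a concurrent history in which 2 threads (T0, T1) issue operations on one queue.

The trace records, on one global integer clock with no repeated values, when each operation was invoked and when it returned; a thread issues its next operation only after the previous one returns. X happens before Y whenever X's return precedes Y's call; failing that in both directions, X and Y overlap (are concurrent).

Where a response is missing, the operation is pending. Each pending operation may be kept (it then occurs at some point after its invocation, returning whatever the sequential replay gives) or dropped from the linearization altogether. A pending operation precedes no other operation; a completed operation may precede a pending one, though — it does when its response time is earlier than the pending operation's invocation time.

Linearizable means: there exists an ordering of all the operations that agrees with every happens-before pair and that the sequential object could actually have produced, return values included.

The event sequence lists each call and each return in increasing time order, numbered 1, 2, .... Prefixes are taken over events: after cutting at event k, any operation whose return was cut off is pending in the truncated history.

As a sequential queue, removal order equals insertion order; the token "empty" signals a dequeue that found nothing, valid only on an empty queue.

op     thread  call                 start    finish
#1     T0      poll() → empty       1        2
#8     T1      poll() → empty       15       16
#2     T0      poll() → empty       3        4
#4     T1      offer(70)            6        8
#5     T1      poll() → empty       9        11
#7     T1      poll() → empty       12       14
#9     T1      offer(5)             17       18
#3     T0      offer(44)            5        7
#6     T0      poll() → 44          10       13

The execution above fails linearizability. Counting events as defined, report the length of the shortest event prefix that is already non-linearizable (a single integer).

11

events 1..10 are linearizable; a witness order is #1, #2, #3, #4:
step 1: #1 poll() → empty — queue <>
step 2: #2 poll() → empty — queue <>
step 3: #3 offer(44) — queue <44>
step 4: #4 offer(70) — queue <44,70>
at event 11 (#5's time-11 response) nothing linearizes any more
no completion choice of the 1 pending operation (#6) rescues it — every subset was tried
sample order #1, #2, #3, #4, #5 (pending dropped) stalls at step 5 — #5 poll() → empty has no legal effect
sample order #1, #2, #4, #3, #5 (pending dropped) stalls at step 5 — #5 poll() → empty has no legal effect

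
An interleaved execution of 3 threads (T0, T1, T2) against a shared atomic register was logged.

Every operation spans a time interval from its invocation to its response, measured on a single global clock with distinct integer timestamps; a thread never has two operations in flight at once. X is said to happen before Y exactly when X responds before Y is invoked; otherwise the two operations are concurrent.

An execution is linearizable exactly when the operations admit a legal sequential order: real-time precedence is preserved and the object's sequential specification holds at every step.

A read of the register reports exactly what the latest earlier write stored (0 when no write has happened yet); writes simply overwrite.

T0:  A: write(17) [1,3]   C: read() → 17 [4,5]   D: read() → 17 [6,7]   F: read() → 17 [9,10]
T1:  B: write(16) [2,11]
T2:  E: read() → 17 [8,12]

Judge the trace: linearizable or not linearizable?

one valid linearization: A, C, D, E, F, B
1. A write(17), leaving value 17
2. C read() → 17, leaving value 17
3. D read() → 17, leaving value 17
4. E read() → 17, leaving value 17
5. F read() → 17, leaving value 17
6. B write(16), leaving value 16

linearizable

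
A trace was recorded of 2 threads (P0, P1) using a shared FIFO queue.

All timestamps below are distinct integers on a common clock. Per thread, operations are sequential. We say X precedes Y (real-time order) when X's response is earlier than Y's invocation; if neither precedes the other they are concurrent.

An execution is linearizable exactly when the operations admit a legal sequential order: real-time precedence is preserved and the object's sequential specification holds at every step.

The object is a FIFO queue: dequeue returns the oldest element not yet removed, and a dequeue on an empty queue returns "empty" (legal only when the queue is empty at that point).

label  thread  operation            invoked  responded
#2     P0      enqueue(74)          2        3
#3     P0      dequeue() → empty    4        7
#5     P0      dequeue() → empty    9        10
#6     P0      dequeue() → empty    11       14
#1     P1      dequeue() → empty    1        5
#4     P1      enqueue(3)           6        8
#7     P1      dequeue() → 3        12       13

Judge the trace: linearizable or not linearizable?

prefix check: 1..6 passes, 1..7 fails once #3's time-7 response joins
the 3 completed operations admit 3 real-time orders; each fails the FIFO queue replay
every completion of the 1 pending operation (#4) was checked; none linearizes
one such order, #1, #2, #3 (pending dropped), breaks at step 3 where #3 dequeue() → empty is illegal
one such order, #2, #1, #3 (pending dropped), breaks at step 2 where #1 dequeue() → empty is illegal

not linearizable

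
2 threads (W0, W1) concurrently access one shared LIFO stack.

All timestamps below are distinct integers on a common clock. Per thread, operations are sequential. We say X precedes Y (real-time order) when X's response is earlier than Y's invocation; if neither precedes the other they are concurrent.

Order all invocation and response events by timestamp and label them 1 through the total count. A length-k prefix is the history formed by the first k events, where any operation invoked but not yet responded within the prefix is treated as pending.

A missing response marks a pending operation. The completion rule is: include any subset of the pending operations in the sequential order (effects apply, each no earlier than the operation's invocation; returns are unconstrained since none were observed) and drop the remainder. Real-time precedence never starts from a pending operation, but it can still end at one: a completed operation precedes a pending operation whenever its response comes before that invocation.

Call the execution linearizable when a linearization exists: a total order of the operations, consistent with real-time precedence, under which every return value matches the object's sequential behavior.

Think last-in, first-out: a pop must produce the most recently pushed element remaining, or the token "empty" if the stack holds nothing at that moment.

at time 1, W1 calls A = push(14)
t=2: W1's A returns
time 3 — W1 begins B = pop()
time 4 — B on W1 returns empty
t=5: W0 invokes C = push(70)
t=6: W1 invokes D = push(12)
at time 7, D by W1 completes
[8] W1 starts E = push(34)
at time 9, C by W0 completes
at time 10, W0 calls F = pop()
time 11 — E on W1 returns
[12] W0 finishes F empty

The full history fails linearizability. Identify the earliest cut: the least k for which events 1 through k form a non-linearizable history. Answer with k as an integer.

4

one valid order for events 1..3 is A:
step 1: A push(14) — stack <14>
at event 4 (B's time-4 response) nothing linearizes any more
sample order A, B stalls at step 2 — B pop() → empty has no legal effect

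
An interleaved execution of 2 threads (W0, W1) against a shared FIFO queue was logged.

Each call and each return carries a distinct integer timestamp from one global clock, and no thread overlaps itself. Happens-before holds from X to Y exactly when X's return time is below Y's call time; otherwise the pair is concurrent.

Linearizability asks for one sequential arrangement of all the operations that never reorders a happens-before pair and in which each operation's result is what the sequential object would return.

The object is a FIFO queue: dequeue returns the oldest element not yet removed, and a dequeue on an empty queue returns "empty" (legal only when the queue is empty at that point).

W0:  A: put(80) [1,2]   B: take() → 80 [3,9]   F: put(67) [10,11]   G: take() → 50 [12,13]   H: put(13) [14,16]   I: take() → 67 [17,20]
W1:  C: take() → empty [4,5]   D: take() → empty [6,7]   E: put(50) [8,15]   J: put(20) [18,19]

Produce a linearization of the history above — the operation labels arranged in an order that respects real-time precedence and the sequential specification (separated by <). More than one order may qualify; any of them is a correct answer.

step 1: A put(80) — queue <80>
step 2: B take() → 80 — queue <>
step 3: C take() → empty — queue <>
step 4: D take() → empty — queue <>
step 5: E put(50) — queue <50>
step 6: F put(67) — queue <50,67>
step 7: G take() → 50 — queue <67>
step 8: H put(13) — queue <67,13>
step 9: I take() → 67 — queue <13>
step 10: J put(20) — queue <13,20>

A < B < C < D < E < F < G < H < I < J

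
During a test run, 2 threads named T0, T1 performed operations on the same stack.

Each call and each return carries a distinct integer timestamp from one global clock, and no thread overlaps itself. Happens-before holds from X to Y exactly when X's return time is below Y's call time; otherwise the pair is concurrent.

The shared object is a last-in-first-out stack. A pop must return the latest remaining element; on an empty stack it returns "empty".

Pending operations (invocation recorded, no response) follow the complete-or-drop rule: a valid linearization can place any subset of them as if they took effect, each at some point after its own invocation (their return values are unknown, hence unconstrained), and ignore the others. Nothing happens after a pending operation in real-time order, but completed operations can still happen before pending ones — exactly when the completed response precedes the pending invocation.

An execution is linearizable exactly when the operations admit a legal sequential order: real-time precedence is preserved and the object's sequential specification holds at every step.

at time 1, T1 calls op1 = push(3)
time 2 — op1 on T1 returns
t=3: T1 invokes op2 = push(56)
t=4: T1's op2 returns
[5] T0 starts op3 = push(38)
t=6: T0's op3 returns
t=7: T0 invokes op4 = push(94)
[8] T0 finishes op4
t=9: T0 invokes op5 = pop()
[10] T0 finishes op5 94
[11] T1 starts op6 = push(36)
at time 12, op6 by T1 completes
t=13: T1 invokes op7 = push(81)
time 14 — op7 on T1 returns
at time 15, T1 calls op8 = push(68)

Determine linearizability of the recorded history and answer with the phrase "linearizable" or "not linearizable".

one valid linearization: op1, op2, op3, op4, op5, op6, op7
1. op1 push(3), leaving stack <3>
2. op2 push(56), leaving stack <3,56>
3. op3 push(38), leaving stack <3,56,38>
4. op4 push(94), leaving stack <3,56,38,94>
5. op5 pop() → 94, leaving stack <3,56,38>
6. op6 push(36), leaving stack <3,56,38,36>
7. op7 push(81), leaving stack <3,56,38,36,81>

linearizable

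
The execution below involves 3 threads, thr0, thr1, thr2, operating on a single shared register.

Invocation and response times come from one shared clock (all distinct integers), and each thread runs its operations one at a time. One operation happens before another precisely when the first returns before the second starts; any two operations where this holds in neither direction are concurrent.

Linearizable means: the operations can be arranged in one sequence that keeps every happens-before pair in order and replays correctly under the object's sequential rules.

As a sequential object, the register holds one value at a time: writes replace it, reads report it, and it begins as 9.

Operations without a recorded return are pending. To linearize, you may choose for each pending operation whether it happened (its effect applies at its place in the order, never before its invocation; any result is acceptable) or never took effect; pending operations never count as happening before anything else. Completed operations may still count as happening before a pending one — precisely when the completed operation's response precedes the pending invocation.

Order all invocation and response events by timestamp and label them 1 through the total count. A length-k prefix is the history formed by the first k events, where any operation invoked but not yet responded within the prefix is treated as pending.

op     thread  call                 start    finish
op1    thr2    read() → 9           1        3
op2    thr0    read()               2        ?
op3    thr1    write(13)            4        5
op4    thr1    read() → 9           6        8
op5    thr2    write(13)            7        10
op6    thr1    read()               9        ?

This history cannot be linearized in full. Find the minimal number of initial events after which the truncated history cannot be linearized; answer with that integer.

one valid order for events 1..7 is op1, op2, op3:
1. op1 read() → 9, leaving value 9
2. op2 read() (pending, included), leaving value 9
3. op3 write(13), leaving value 13
once event 8 joins (op4's response, time 8), exhaustive search finds no witness
completion choices over the 2 pending operations (op2, op5) were checked; none helps
one such order, op1, op3, op4 (pending dropped), breaks at step 3 where op4 read() → 9 is illegal

8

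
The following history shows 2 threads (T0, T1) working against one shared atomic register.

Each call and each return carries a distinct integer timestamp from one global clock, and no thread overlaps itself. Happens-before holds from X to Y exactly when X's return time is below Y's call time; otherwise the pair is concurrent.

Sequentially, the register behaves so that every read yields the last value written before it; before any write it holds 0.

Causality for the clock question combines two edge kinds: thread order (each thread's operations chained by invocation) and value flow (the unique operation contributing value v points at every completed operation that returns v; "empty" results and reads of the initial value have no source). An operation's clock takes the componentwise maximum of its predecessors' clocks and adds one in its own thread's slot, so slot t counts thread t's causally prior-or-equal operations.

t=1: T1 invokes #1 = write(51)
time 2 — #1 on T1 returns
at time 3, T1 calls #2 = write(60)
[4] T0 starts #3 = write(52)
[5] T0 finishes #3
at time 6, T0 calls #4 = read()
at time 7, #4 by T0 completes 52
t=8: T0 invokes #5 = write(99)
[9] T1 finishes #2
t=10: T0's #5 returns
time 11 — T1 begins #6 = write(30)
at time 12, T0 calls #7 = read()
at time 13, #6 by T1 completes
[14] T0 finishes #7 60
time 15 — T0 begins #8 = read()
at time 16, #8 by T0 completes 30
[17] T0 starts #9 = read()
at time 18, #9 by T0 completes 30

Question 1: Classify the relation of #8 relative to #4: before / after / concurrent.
Answer: after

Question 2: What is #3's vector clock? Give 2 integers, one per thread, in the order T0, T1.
Answer: (1, 0)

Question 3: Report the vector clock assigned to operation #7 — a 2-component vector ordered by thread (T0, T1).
Answer: (4, 2)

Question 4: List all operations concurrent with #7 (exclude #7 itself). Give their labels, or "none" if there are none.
Answer: #6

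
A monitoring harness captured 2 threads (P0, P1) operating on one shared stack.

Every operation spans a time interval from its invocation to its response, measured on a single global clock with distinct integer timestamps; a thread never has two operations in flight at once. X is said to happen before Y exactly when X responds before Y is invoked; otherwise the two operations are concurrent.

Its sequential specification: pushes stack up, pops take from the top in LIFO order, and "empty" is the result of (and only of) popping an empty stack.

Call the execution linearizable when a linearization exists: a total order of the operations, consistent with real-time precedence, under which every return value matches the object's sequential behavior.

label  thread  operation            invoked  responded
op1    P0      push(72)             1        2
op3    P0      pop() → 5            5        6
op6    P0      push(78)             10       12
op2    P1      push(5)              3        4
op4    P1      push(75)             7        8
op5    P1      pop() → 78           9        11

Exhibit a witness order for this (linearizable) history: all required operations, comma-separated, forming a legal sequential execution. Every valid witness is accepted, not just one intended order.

op1, op2, op3, op4, op6, op5

1. op1 push(72), leaving stack <72>
2. op2 push(5), leaving stack <72,5>
3. op3 pop() → 5, leaving stack <72>
4. op4 push(75), leaving stack <72,75>
5. op6 push(78), leaving stack <72,75,78>
6. op5 pop() → 78, leaving stack <72,75>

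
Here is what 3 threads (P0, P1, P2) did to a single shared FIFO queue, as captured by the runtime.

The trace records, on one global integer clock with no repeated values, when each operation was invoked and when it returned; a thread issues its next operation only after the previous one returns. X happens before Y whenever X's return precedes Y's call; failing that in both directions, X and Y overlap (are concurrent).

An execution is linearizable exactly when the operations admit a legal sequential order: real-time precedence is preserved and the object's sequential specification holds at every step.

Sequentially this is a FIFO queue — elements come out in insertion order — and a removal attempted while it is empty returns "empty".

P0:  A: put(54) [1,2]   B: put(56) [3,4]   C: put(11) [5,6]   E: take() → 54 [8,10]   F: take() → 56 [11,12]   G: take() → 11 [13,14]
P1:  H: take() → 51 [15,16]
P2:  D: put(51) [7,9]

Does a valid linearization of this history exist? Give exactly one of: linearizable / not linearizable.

witness order: A, B, C, D, E, F, G, H
1. A put(54), leaving queue <54>
2. B put(56), leaving queue <54,56>
3. C put(11), leaving queue <54,56,11>
4. D put(51), leaving queue <54,56,11,51>
5. E take() → 54, leaving queue <56,11,51>
6. F take() → 56, leaving queue <11,51>
7. G take() → 11, leaving queue <51>
8. H take() → 51, leaving queue <>

linearizable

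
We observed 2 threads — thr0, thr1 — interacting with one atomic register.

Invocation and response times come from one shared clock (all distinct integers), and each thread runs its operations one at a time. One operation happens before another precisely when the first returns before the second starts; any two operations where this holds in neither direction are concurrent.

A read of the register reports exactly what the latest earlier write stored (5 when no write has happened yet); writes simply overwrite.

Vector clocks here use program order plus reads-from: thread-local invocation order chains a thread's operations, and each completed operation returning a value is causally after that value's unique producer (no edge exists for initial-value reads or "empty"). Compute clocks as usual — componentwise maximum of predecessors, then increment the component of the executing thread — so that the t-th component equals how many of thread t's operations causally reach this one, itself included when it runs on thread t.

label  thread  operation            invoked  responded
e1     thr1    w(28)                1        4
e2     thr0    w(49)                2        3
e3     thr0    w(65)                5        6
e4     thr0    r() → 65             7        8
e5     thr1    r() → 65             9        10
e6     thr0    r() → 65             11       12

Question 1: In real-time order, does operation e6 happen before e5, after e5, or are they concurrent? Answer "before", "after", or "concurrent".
Answer: after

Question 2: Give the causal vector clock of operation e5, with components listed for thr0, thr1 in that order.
Answer: (2, 2)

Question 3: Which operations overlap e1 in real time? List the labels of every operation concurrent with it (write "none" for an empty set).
Answer: e2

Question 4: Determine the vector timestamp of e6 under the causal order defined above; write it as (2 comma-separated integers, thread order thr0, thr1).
Answer: (4, 0)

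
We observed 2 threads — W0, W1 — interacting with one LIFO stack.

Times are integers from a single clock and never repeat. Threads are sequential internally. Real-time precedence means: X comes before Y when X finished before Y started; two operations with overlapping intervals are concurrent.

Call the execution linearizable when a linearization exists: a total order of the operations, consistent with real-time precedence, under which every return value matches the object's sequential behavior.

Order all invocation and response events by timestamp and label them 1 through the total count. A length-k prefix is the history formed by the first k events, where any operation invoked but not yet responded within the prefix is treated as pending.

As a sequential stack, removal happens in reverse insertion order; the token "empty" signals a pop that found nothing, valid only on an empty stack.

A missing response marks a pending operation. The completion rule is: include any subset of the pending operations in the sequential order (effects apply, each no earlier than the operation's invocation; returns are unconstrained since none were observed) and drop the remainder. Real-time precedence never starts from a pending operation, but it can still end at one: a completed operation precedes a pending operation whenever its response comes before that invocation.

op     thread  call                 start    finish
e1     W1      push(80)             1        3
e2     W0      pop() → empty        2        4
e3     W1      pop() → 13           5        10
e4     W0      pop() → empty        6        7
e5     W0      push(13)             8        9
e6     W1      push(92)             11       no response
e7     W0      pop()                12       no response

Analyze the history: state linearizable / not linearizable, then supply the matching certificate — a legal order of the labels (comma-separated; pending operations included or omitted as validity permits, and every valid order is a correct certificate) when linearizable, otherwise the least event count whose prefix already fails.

prefix check: 1..9 passes, 1..10 fails once e3's time-10 response joins
every one of the 6 real-time-consistent orders over 5 completed LIFO stack ops fails the sequential spec
take e1, e2, e3, e4, e5: step 2 already fails, because e2 pop() → empty cannot occur there
take e1, e2, e4, e3, e5: step 2 already fails, because e2 pop() → empty cannot occur there

not linearizable — minimal violating prefix: 10 events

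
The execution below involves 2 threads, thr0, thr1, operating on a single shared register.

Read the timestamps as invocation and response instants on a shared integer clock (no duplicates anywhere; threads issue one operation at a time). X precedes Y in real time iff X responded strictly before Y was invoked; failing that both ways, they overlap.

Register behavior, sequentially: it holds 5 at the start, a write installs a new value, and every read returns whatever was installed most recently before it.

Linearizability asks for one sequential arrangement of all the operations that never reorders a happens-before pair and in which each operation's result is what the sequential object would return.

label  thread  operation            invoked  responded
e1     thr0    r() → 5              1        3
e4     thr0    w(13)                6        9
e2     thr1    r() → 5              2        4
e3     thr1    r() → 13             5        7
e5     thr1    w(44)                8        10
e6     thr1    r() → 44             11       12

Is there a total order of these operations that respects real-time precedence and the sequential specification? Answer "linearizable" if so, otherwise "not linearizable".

one valid linearization: e1, e2, e4, e3, e5, e6
step 1: e1 r() → 5 — value 5
step 2: e2 r() → 5 — value 5
step 3: e4 w(13) — value 13
step 4: e3 r() → 13 — value 13
step 5: e5 w(44) — value 44
step 6: e6 r() → 44 — value 44

linearizable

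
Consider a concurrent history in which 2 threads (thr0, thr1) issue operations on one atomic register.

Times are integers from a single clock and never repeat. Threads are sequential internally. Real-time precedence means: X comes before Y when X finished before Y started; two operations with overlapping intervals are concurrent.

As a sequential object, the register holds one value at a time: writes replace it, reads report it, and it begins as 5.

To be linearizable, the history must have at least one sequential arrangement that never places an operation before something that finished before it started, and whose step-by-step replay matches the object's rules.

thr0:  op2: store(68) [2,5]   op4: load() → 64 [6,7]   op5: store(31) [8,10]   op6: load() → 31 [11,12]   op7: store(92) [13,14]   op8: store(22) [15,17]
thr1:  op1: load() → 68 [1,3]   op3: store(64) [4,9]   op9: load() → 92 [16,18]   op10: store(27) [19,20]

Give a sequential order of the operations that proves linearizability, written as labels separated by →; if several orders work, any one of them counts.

op2 → op1 → op3 → op4 → op5 → op6 → op7 → op9 → op8 → op10

after step 1 (op2 store(68)): value 68
after step 2 (op1 load() → 68): value 68
after step 3 (op3 store(64)): value 64
after step 4 (op4 load() → 64): value 64
after step 5 (op5 store(31)): value 31
after step 6 (op6 load() → 31): value 31
after step 7 (op7 store(92)): value 92
after step 8 (op9 load() → 92): value 92
after step 9 (op8 store(22)): value 22
after step 10 (op10 store(27)): value 27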